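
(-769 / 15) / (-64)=769 / 960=0.80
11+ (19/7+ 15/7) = 111/7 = 15.86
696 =696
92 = 92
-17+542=525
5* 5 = 25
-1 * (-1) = 1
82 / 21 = 3.90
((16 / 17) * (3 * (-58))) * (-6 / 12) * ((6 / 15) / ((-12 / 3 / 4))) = -2784 / 85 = -32.75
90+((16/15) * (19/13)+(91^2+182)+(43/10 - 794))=605659/78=7764.86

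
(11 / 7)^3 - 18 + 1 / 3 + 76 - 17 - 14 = 32119 / 1029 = 31.21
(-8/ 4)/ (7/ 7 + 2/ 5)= -10/ 7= -1.43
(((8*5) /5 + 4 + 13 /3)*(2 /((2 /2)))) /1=98 /3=32.67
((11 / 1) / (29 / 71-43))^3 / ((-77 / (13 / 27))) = 562994003 / 5226454388736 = 0.00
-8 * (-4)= 32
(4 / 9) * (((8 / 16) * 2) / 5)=0.09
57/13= 4.38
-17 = -17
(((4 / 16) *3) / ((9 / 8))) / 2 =1 / 3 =0.33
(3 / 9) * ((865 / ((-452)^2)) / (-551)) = -865 / 337714512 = -0.00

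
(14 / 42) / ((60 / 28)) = 7 / 45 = 0.16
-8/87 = -0.09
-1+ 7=6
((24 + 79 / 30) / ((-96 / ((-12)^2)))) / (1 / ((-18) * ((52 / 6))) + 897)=-31161 / 699655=-0.04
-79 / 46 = -1.72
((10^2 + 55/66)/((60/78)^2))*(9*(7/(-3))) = -3578.58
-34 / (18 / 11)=-187 / 9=-20.78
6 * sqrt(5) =13.42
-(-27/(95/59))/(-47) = -1593/4465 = -0.36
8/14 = 4/7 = 0.57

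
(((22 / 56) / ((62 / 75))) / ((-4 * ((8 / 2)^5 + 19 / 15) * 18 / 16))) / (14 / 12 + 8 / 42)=-1375 / 18116462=-0.00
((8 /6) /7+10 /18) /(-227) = -0.00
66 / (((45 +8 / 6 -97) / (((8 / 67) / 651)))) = -66 / 276241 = -0.00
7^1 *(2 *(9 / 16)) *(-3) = -189 / 8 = -23.62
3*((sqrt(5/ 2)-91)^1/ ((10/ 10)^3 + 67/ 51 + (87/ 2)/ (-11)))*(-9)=-393822/ 263 + 15147*sqrt(10)/ 1841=-1471.40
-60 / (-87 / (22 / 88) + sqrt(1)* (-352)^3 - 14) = 2 / 1453819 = 0.00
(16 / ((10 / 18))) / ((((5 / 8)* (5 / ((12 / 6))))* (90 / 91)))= 11648 / 625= 18.64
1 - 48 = -47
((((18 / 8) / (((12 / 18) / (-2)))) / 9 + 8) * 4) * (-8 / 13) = -232 / 13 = -17.85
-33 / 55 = -0.60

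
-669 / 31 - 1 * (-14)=-235 / 31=-7.58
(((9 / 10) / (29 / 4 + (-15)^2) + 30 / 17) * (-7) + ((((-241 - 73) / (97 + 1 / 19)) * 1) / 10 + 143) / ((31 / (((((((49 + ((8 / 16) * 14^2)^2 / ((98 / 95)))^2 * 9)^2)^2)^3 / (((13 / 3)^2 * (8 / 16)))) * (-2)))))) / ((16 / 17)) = -10769790417910472130364905134646893715555424780886592198906089091919689222951534032121905854172834612902943319442969077 / 179496103280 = -60000134939477958177794410000000000000000000000000000000000000000000000000000000000000000000000000000000000.00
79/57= 1.39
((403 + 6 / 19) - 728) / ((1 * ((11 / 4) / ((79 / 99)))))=-1949404 / 20691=-94.22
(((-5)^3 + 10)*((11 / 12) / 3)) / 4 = -1265 / 144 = -8.78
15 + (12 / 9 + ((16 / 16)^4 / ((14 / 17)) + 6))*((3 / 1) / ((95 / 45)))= 7221 / 266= 27.15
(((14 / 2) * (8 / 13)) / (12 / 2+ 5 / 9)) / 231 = 24 / 8437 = 0.00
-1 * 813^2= -660969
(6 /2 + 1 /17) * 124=6448 /17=379.29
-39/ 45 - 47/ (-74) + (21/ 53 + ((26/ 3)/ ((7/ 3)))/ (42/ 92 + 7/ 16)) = 585199207/ 135485490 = 4.32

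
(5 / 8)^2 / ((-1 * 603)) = -25 / 38592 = -0.00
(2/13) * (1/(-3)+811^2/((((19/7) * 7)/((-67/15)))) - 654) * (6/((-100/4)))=5733.28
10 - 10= 0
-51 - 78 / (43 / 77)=-8199 / 43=-190.67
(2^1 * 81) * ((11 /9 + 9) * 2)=3312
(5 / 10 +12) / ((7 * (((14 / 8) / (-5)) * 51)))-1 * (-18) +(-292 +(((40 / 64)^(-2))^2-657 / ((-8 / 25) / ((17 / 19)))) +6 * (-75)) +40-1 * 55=262204359283 / 237405000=1104.46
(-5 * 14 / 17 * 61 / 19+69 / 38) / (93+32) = -7367 / 80750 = -0.09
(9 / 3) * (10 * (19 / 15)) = 38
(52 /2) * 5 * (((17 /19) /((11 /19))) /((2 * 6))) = 16.74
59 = 59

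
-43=-43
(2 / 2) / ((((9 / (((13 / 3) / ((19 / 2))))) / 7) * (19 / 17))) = 3094 / 9747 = 0.32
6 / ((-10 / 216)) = -648 / 5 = -129.60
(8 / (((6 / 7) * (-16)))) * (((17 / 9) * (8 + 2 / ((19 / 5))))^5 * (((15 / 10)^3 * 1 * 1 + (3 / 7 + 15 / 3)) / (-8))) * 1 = 13777893348183 / 19808792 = 695544.35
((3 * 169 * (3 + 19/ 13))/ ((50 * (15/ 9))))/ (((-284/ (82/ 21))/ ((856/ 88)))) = -3.63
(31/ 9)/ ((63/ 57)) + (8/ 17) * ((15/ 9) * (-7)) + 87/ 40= -25549/ 128520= -0.20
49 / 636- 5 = -3131 / 636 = -4.92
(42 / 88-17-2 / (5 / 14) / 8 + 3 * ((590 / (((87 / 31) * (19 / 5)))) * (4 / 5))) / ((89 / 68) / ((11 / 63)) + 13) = 238126837 / 42236905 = 5.64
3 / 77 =0.04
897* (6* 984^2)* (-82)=-427314610944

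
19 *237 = 4503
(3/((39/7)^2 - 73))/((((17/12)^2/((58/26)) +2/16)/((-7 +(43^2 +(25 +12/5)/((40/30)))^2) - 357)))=-243860.45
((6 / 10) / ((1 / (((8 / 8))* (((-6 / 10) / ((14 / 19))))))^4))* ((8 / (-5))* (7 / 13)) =-31668003 / 139343750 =-0.23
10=10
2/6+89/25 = 292/75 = 3.89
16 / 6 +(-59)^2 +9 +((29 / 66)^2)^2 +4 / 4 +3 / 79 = 3493.74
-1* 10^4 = -10000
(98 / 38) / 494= 49 / 9386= 0.01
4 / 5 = 0.80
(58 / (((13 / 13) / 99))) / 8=2871 / 4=717.75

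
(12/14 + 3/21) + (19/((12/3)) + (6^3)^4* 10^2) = 870712934423/4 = 217678233605.75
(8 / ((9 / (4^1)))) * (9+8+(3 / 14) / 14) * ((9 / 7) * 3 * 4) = 320160 / 343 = 933.41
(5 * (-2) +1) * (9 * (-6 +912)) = -73386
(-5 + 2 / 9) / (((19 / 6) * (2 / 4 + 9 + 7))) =-172 / 1881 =-0.09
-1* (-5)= 5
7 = 7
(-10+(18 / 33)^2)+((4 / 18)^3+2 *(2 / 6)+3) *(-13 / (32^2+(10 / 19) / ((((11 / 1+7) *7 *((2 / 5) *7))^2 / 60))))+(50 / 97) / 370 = -288315288989168929 / 29577548684872287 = -9.75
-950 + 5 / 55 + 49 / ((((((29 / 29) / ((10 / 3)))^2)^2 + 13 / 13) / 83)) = 342033631 / 110891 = 3084.41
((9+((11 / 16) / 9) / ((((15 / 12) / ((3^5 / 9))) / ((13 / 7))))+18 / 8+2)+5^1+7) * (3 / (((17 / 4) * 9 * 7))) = 3964 / 12495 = 0.32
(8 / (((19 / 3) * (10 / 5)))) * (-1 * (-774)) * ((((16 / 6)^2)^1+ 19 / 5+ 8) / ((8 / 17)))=1866243 / 95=19644.66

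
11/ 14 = 0.79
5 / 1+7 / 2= 17 / 2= 8.50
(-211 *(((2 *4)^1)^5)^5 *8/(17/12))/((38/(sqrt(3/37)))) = -382625021908030133794504704 *sqrt(111)/11951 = -337311082587289691121458.60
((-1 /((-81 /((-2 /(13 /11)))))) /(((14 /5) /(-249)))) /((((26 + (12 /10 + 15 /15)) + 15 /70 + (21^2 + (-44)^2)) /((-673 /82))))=-15361225 /2423142189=-0.01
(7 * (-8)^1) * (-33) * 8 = 14784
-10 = -10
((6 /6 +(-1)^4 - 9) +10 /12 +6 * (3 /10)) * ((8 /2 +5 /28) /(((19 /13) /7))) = -66417 /760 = -87.39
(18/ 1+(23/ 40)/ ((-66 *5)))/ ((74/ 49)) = 314629/ 26400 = 11.92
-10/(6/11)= -55/3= -18.33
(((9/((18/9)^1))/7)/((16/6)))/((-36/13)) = -39/448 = -0.09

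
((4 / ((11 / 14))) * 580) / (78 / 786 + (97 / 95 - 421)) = -404213600 / 57479433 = -7.03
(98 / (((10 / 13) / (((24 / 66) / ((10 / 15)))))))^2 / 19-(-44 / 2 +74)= 11618984 / 57475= 202.16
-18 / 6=-3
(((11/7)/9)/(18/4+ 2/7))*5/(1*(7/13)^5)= 40842230/10134621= 4.03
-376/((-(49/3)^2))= 1.41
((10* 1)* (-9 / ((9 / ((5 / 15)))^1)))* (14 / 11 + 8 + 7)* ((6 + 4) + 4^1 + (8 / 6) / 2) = -7160 / 9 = -795.56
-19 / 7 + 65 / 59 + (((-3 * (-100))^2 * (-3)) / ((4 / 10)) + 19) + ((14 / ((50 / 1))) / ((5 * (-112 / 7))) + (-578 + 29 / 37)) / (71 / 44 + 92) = -21242720010407137 / 31471219500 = -674988.78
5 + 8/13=73/13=5.62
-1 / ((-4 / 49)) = 12.25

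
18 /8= 9 /4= 2.25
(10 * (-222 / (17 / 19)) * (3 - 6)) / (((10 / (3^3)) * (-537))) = -113886 / 3043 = -37.43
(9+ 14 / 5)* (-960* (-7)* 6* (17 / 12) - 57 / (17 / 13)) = 57247641 / 85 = 673501.66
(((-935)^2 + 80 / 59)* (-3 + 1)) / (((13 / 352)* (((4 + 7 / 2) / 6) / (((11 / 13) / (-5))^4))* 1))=-425313623147776 / 13691429375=-31064.22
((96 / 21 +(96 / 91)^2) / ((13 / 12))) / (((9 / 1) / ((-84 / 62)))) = -376576 / 476749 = -0.79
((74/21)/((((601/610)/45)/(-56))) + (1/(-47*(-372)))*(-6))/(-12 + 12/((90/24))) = 78922779005/77057816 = 1024.20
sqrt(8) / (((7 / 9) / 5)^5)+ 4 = 4+ 369056250 * sqrt(2) / 16807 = 31057.99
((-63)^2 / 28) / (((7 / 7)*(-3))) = -189 / 4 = -47.25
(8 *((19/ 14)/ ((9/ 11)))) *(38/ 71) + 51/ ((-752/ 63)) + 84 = 292068251/ 3363696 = 86.83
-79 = -79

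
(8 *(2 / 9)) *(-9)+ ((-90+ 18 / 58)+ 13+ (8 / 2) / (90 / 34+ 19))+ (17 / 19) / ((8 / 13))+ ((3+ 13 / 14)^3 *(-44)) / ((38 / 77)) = -5496.90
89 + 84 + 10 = 183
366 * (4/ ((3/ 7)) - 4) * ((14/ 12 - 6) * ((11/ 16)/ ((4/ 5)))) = -97295/ 12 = -8107.92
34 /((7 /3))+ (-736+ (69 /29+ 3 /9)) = -437698 /609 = -718.72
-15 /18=-5 /6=-0.83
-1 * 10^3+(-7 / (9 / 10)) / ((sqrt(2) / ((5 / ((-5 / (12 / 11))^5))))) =-1000+193536 * sqrt(2) / 20131375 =-999.99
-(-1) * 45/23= 45/23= 1.96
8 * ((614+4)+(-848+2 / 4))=-1836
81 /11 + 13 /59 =4922 /649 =7.58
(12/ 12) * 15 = 15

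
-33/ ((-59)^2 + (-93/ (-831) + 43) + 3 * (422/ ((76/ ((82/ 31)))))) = -163153/ 17641164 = -0.01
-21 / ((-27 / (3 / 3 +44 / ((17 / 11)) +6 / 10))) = 1988 / 85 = 23.39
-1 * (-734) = 734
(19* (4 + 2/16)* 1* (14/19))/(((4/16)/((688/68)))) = 39732/17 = 2337.18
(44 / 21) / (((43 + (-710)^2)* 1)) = 44 / 10587003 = 0.00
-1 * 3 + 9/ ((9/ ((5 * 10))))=47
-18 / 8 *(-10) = 45 / 2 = 22.50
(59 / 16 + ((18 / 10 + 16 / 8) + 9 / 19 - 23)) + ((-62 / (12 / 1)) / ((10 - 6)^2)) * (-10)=-13463 / 1140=-11.81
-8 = -8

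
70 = 70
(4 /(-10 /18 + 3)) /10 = 9 /55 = 0.16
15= 15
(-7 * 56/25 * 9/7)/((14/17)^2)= -5202/175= -29.73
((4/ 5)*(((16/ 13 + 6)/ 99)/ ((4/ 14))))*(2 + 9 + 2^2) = 1316/ 429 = 3.07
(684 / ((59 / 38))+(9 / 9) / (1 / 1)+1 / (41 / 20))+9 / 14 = 14991565 / 33866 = 442.67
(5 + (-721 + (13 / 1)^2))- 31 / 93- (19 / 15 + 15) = -2818 / 5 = -563.60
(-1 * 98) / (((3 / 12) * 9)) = -392 / 9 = -43.56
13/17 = 0.76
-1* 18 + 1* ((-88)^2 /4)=1918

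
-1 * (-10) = 10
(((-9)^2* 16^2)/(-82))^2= 107495424/1681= 63947.31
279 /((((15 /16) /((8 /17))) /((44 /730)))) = 261888 /31025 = 8.44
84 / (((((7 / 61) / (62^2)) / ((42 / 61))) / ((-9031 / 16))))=-1093527666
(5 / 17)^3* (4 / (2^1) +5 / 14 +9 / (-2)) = -1875 / 34391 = -0.05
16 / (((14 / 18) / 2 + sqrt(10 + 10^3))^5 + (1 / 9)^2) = -22669574122715383296 / 749957652619276534901663755 + 11672600974991852544 *sqrt(1010) / 749957652619276534901663755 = 0.00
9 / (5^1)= 9 / 5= 1.80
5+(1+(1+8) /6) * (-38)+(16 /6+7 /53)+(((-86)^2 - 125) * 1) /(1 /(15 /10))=3440537 /318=10819.30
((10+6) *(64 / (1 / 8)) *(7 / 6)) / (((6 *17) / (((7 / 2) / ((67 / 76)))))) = 3813376 / 10251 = 372.00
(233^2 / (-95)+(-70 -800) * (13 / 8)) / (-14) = 141.80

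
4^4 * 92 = 23552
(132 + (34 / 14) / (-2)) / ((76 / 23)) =39.58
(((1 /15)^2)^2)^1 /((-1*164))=-1 /8302500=-0.00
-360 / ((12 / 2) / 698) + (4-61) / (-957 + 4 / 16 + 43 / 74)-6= -1975801694 / 47171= -41885.94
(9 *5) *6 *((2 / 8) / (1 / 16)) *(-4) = -4320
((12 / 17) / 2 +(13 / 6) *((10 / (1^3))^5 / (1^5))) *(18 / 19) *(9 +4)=861901404 / 323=2668425.40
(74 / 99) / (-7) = -0.11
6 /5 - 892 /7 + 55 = -2493 /35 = -71.23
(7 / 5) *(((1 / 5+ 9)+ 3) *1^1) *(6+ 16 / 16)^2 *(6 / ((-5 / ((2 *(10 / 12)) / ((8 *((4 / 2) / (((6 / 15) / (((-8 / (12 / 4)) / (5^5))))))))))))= 1569225 / 32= 49038.28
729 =729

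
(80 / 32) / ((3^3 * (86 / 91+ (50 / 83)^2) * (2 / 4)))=0.14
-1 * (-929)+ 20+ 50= 999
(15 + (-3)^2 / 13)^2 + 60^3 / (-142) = -1274.88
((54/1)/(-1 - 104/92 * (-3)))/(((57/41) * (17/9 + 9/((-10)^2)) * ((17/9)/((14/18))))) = 21387240/6327893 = 3.38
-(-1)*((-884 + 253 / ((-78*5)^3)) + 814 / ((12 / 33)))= 80347585247 / 59319000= 1354.50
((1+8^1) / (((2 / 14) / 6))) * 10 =3780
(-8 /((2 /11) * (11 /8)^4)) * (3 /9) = -4.10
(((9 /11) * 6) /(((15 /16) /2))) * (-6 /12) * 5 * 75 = -21600 /11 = -1963.64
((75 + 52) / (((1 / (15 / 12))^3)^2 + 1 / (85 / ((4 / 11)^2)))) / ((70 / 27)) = 185.76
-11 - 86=-97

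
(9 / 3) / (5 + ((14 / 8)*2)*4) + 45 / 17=906 / 323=2.80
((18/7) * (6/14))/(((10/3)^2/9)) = 2187/2450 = 0.89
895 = 895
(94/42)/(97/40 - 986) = -1880/826203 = -0.00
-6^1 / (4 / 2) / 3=-1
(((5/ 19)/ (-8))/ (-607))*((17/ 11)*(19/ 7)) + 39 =14582653/ 373912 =39.00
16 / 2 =8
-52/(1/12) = -624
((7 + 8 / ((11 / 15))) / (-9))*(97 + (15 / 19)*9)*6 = -779332 / 627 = -1242.95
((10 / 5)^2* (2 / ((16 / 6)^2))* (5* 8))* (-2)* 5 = -450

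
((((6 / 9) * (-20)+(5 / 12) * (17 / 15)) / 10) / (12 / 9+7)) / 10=-463 / 30000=-0.02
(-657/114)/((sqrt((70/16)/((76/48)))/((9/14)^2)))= -5913 *sqrt(3990)/260680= -1.43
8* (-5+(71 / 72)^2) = -20879 / 648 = -32.22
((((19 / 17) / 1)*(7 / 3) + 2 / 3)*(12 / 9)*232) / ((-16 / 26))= -251836 / 153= -1645.99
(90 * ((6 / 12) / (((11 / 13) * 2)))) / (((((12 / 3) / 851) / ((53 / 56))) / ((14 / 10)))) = 5277051 / 704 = 7495.81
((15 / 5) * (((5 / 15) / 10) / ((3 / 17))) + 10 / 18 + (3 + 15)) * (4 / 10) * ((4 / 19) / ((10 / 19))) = 3442 / 1125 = 3.06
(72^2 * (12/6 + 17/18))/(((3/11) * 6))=9328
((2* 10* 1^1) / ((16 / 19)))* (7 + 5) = 285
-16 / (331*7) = -16 / 2317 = -0.01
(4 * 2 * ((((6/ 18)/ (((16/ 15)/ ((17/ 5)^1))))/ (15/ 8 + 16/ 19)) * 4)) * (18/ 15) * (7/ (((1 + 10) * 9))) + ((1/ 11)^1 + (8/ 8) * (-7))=-56924/ 9735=-5.85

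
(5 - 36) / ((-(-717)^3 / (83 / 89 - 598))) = 549103 / 10935187119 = 0.00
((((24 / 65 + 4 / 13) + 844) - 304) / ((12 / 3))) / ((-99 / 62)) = -544732 / 6435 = -84.65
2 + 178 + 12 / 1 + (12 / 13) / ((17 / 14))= 42600 / 221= 192.76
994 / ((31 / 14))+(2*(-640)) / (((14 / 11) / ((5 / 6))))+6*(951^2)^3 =2889451043784721989742 / 651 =4438480866028758816.81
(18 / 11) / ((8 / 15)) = 135 / 44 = 3.07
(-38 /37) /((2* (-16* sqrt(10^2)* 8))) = 0.00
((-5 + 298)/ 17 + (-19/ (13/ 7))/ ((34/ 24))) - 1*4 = 1329/ 221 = 6.01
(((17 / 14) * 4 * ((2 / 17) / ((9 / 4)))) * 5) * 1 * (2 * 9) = 160 / 7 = 22.86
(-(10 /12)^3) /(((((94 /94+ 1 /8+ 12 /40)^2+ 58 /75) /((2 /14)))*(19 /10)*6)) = -125000 /48331269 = -0.00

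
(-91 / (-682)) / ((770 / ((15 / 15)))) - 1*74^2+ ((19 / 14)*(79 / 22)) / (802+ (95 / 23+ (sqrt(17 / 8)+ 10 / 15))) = -5475.99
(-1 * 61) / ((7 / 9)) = -549 / 7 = -78.43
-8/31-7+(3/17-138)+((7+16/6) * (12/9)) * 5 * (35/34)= -78.74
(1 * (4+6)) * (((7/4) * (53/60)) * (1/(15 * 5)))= 0.21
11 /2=5.50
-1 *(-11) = 11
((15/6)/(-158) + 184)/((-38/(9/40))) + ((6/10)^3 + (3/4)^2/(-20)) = -1353159/1501000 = -0.90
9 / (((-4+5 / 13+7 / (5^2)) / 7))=-20475 / 1084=-18.89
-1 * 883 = -883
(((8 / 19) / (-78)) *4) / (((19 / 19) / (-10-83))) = 496 / 247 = 2.01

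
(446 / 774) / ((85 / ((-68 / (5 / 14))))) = -12488 / 9675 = -1.29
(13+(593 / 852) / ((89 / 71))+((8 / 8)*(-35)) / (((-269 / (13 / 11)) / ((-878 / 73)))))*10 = 13502390095 / 115347738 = 117.06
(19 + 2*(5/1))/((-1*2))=-29/2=-14.50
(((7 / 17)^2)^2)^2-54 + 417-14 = 2434545111710 / 6975757441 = 349.00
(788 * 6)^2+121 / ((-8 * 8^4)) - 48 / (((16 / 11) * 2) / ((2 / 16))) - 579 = 732476307335 / 32768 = 22353402.93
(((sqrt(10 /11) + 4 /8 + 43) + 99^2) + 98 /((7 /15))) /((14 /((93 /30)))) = 31 *sqrt(110) /1540 + 623379 /280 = 2226.56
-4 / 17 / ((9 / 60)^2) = -10.46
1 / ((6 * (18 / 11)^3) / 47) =62557 / 34992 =1.79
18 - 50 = -32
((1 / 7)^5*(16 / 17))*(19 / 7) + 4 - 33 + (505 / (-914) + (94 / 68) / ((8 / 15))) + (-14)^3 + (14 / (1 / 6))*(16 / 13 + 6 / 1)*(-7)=-1335112590568307 / 190115136848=-7022.65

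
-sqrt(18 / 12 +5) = -sqrt(26) / 2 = -2.55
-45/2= -22.50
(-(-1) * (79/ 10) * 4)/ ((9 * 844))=79/ 18990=0.00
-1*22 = -22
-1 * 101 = -101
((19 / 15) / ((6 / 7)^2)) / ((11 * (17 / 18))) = 931 / 5610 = 0.17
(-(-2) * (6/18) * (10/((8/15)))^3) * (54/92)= 3796875/1472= 2579.40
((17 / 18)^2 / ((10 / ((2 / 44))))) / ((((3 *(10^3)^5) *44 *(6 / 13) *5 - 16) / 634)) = 1190969 / 141134399999999992586880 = 0.00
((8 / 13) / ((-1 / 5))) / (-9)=40 / 117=0.34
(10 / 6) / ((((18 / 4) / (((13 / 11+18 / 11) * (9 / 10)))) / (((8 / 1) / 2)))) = 124 / 33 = 3.76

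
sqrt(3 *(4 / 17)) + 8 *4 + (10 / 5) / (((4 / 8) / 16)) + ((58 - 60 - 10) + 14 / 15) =2 *sqrt(51) / 17 + 1274 / 15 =85.77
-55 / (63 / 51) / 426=-935 / 8946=-0.10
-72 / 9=-8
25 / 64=0.39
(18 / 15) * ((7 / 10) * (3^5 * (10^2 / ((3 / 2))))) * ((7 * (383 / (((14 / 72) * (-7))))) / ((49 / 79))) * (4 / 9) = -941113728 / 49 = -19206402.61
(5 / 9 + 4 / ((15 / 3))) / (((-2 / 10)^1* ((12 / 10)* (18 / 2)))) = -305 / 486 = -0.63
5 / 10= 0.50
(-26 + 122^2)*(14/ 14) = 14858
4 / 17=0.24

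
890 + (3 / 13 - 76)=10585 / 13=814.23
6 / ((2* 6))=0.50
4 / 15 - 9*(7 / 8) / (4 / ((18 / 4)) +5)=-6809 / 6360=-1.07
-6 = -6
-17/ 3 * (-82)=1394/ 3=464.67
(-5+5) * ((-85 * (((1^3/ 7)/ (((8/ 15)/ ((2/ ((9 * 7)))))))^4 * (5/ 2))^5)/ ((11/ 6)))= 0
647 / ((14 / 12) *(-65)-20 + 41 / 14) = -13587 / 1951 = -6.96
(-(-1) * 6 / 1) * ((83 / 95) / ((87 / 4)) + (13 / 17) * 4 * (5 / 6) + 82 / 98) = 47173222 / 2294915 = 20.56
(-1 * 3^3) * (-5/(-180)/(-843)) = 1/1124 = 0.00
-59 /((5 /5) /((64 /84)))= -944 /21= -44.95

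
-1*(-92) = 92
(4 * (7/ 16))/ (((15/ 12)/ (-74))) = -518/ 5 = -103.60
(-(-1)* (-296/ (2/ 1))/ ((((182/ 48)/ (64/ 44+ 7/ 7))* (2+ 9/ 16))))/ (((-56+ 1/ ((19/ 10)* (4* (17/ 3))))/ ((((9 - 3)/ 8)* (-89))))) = -66166854912/ 1484083601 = -44.58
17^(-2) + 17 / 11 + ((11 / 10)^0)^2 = 2.55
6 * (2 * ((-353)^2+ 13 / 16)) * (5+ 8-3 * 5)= -5981271 / 2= -2990635.50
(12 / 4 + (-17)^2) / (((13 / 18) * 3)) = 1752 / 13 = 134.77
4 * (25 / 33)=100 / 33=3.03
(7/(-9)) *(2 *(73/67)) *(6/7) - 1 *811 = -163303/201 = -812.45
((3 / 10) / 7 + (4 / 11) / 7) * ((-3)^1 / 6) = -0.05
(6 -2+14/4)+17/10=46/5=9.20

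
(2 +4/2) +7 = 11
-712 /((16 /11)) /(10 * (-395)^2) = -979 /3120500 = -0.00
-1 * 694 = -694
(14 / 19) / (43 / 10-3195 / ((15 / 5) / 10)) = -140 / 2022683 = -0.00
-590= -590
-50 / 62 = -25 / 31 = -0.81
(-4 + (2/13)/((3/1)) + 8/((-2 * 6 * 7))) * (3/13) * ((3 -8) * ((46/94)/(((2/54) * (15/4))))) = 914112/55601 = 16.44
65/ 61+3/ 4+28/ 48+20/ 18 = 1927/ 549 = 3.51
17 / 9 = 1.89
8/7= 1.14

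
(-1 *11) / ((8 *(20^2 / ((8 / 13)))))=-11 / 5200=-0.00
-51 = -51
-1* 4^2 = -16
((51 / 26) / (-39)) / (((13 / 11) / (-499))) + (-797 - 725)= -6594355 / 4394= -1500.76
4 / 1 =4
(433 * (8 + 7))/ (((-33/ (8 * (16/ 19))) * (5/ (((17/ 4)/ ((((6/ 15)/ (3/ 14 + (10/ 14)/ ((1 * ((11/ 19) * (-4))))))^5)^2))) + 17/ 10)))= -7742064860806948902500000000/ 13153572487749438984875106359097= -0.00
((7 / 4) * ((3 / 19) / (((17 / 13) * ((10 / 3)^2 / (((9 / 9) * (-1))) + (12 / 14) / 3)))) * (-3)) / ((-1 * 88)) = -51597 / 77540672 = -0.00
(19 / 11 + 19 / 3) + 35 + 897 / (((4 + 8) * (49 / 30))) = 287263 / 3234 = 88.83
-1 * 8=-8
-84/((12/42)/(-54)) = 15876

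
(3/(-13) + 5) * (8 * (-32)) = -15872/13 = -1220.92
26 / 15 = 1.73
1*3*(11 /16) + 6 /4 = 57 /16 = 3.56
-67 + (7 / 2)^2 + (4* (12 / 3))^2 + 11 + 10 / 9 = 7681 / 36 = 213.36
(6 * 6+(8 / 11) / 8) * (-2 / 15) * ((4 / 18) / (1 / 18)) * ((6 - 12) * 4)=25408 / 55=461.96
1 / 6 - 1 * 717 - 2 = -718.83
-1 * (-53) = 53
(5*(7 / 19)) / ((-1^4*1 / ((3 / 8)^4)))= -2835 / 77824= -0.04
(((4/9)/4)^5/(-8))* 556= -139/118098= -0.00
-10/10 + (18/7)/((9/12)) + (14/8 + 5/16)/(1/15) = 3737/112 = 33.37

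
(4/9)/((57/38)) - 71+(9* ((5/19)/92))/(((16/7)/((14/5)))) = -26683549/377568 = -70.67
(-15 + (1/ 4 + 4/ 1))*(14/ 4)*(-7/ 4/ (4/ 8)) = 2107/ 16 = 131.69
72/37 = 1.95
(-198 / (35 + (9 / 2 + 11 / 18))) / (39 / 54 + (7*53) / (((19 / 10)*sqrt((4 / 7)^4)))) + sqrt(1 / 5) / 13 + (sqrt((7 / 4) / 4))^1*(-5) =-5*sqrt(7) / 4- 128304 / 15561817 + sqrt(5) / 65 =-3.28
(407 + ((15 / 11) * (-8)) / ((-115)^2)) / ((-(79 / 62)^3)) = -2822194616248 / 14344969705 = -196.74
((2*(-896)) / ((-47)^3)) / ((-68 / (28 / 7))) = -1792 / 1764991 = -0.00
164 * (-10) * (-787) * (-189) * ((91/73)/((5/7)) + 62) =-1135143508968/73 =-15549911081.75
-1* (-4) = 4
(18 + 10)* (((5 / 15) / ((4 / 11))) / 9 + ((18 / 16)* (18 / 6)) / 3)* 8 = 274.81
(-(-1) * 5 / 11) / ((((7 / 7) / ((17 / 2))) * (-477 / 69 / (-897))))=584545 / 1166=501.33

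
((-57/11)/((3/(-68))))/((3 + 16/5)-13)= -190/11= -17.27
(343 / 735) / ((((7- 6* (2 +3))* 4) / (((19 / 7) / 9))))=-19 / 12420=-0.00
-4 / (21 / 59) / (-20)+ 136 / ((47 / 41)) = 119.20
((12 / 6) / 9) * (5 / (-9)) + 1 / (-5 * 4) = -281 / 1620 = -0.17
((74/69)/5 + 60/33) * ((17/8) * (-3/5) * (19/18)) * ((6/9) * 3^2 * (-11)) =1245811/6900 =180.55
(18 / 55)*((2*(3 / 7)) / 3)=36 / 385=0.09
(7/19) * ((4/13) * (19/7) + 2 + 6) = 804/247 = 3.26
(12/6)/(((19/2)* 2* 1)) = 2/19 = 0.11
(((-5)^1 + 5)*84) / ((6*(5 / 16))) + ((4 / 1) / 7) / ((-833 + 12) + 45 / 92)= -368 / 528409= -0.00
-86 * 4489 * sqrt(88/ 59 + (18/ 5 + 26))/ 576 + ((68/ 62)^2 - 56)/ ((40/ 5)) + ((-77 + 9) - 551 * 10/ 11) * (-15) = 180273325/ 21142 - 193027 * sqrt(676435)/ 42480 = 4789.58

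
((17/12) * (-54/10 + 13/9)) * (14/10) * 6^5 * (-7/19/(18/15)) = 1779288/95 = 18729.35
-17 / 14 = -1.21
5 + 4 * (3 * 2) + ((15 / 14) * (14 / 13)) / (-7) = 2624 / 91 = 28.84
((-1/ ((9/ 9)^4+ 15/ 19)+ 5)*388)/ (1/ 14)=410116/ 17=24124.47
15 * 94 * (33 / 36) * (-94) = -121495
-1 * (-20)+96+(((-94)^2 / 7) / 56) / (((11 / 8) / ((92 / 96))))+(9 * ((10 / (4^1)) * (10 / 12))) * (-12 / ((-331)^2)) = 46666889861 / 354320274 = 131.71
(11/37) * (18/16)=99/296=0.33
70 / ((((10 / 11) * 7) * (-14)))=-11 / 14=-0.79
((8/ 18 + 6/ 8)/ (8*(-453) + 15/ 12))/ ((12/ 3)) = -1/ 12132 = -0.00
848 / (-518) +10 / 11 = -0.73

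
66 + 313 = 379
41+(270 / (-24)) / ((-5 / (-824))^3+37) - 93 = -1082726368996 / 20700620413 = -52.30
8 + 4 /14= 58 /7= 8.29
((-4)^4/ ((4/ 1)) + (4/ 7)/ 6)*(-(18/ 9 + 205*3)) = -830482/ 21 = -39546.76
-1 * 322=-322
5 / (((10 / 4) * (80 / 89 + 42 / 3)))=89 / 663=0.13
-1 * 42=-42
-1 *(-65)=65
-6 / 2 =-3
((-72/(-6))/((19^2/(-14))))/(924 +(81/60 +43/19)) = -3360/6697367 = -0.00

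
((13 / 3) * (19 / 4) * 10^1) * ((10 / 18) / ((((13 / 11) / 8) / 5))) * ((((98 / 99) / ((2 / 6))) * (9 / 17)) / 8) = 116375 / 153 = 760.62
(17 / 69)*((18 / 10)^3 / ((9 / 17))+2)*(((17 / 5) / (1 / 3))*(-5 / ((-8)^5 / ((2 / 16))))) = 470203 / 753664000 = 0.00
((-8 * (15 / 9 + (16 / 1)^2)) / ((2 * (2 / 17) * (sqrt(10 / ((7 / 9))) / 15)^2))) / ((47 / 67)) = -30815645 / 141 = -218550.67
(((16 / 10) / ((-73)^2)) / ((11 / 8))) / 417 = 64 / 122220615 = 0.00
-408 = -408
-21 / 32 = -0.66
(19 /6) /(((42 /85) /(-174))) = -46835 /42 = -1115.12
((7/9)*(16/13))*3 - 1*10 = -278/39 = -7.13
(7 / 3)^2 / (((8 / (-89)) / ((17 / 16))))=-74137 / 1152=-64.36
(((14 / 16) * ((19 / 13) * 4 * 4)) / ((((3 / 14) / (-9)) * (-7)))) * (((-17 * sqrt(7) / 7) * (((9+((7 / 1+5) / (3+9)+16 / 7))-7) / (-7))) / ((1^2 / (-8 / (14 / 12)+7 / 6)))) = -3389.56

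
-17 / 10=-1.70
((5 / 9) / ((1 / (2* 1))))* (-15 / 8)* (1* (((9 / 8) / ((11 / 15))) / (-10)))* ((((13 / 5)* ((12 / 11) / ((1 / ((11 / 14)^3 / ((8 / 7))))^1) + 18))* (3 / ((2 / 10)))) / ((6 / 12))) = 127018125 / 275968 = 460.26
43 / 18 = 2.39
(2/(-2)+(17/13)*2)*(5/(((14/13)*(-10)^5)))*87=-261/40000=-0.01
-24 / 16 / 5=-3 / 10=-0.30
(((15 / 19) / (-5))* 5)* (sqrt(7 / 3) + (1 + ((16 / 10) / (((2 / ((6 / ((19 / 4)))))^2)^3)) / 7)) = -5* sqrt(21) / 19 - 5011481121 / 6257102173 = -2.01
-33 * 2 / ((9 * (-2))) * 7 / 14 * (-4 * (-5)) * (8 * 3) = 880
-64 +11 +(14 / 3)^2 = -281 / 9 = -31.22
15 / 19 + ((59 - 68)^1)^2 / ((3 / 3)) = 1554 / 19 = 81.79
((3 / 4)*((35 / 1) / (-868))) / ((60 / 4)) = -1 / 496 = -0.00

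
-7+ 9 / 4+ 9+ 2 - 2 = 17 / 4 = 4.25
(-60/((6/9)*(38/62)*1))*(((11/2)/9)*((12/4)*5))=-25575/19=-1346.05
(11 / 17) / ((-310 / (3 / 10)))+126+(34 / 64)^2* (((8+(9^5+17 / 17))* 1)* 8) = 112540124847 / 843200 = 133467.89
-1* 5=-5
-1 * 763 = -763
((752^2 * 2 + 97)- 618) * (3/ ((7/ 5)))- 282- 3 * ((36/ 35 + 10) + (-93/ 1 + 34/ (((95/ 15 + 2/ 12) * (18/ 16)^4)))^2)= 2398000.24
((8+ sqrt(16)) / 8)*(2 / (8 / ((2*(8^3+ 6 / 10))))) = 7689 / 20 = 384.45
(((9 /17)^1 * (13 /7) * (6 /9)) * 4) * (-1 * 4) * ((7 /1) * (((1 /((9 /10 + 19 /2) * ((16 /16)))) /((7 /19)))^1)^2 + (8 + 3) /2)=-62.68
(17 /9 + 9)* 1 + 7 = 161 /9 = 17.89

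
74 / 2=37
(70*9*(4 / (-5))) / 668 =-126 / 167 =-0.75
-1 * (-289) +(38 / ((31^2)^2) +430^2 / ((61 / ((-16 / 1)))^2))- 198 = 44027026933129 / 3436421641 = 12811.88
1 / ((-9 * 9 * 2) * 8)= -1 / 1296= -0.00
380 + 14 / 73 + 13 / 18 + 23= 530743 / 1314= 403.91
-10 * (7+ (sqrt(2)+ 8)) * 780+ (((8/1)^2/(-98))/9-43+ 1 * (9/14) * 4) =-51614861/441-7800 * sqrt(2) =-128071.37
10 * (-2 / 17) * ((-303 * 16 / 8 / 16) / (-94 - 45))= -1515 / 4726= -0.32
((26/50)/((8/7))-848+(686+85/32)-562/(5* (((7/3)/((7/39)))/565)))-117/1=-53674043/10400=-5160.97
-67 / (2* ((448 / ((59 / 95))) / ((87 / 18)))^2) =-196143907 / 130417459200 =-0.00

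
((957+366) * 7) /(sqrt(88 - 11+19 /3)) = 9261 * sqrt(30) /50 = 1014.49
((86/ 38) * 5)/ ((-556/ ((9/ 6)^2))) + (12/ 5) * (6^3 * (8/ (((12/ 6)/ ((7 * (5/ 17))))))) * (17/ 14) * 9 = 1971494001/ 42256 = 46655.95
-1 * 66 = -66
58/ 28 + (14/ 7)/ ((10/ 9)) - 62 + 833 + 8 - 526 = 17981/ 70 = 256.87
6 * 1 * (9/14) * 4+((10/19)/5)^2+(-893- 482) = -3435609/2527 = -1359.56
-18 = -18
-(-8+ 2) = 6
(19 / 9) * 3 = 19 / 3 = 6.33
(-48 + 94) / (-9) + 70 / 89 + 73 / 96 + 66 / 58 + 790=585425623 / 743328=787.57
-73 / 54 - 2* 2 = -289 / 54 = -5.35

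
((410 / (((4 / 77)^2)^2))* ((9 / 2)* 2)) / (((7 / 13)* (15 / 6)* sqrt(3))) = 8029958937* sqrt(3) / 64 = 217317138.46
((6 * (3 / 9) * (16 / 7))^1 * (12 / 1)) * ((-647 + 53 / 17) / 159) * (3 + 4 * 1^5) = -1401088 / 901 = -1555.04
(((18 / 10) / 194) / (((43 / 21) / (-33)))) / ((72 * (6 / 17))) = -0.01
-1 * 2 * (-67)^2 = -8978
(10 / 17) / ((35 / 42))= 12 / 17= 0.71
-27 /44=-0.61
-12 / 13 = -0.92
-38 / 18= -19 / 9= -2.11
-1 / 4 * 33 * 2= -33 / 2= -16.50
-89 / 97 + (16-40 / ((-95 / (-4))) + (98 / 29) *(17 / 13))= 12379699 / 694811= 17.82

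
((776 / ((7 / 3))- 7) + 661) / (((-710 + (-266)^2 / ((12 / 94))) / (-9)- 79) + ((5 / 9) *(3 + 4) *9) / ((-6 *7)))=-372924 / 23279081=-0.02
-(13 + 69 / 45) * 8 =-1744 / 15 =-116.27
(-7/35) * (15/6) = -1/2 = -0.50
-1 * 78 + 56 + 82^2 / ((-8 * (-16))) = 977 / 32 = 30.53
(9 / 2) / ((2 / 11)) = 99 / 4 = 24.75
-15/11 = -1.36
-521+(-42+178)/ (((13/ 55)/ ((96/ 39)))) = 151311/ 169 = 895.33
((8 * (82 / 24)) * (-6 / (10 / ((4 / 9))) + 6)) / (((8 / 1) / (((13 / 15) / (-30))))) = -22919 / 40500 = -0.57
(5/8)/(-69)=-5/552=-0.01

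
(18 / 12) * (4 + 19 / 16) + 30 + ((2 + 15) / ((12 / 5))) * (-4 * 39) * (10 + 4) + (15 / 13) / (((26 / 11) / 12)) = -83425759 / 5408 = -15426.36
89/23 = 3.87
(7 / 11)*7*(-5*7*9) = -15435 / 11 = -1403.18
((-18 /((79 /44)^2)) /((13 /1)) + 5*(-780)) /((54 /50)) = -3611.51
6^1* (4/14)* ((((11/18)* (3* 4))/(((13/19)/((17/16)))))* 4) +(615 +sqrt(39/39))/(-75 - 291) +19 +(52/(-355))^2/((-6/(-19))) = 66789405171/699564775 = 95.47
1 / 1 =1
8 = 8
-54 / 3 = -18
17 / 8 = 2.12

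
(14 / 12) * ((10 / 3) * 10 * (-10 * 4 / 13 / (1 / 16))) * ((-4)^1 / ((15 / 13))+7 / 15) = 224000 / 39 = 5743.59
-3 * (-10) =30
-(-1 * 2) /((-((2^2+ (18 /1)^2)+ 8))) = -1 /168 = -0.01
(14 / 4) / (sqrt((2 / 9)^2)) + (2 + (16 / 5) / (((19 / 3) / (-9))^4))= 80276179 / 2606420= 30.80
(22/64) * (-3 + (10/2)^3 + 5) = 43.66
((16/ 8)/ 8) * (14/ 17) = 7/ 34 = 0.21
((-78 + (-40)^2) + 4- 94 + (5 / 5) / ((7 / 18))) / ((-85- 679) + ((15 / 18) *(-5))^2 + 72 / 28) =-361512 / 187505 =-1.93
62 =62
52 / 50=26 / 25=1.04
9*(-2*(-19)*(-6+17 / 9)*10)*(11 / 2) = -77330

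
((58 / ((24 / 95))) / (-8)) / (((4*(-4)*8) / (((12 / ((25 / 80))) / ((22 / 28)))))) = 3857 / 352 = 10.96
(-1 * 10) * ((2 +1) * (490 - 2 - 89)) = -11970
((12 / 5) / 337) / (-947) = -12 / 1595695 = -0.00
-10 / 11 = -0.91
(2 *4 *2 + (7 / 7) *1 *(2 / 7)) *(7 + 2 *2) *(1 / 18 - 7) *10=-261250 / 21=-12440.48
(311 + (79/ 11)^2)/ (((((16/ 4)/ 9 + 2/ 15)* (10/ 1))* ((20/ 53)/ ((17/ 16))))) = 11117439/ 62920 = 176.69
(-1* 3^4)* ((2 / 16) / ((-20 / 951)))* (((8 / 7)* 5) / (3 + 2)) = 77031 / 140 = 550.22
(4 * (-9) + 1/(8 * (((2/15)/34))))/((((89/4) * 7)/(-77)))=363/178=2.04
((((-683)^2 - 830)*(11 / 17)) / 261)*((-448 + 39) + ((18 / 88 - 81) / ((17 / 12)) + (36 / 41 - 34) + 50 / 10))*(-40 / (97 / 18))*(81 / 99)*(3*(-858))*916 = -272269904764225380480 / 33331237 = -8168610866864.18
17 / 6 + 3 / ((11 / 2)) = 223 / 66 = 3.38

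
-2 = -2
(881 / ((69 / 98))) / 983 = 86338 / 67827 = 1.27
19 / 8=2.38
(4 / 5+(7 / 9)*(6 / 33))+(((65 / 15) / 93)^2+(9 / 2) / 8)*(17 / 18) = 1818325247 / 1233001440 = 1.47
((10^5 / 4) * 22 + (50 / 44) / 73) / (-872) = -883300025 / 1400432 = -630.73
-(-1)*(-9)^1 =-9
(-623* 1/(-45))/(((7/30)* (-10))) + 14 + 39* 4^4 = 149881/15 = 9992.07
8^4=4096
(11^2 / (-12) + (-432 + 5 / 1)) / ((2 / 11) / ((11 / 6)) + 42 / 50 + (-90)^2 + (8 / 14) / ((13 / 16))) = -1443817375 / 26762155572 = -0.05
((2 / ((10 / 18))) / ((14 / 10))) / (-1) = -2.57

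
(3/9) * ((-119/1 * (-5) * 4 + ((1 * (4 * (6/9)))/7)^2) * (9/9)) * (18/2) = 1049644/147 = 7140.44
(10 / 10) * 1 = 1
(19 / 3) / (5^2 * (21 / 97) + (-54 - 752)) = -1843 / 232971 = -0.01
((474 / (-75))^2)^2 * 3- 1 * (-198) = 1946947638 / 390625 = 4984.19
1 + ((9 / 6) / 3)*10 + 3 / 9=19 / 3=6.33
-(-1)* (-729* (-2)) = 1458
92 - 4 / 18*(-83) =994 / 9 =110.44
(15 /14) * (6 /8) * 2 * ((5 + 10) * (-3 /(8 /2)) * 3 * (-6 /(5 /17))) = 61965 /56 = 1106.52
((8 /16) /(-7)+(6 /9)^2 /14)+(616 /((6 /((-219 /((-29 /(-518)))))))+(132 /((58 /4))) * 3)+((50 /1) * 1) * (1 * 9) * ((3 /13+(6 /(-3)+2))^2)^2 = -41909880214165 /104361894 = -401582.21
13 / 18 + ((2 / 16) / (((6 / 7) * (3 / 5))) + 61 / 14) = 5365 / 1008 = 5.32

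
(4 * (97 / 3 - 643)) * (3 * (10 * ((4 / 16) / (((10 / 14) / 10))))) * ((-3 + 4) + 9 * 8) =-18723040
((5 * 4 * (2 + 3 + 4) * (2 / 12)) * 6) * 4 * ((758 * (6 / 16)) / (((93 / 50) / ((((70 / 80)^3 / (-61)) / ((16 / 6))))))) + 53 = -387425699 / 968192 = -400.15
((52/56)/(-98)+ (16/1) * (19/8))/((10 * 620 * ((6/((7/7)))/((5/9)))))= 52123/91869120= 0.00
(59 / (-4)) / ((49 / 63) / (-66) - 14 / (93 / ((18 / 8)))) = 543213 / 12908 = 42.08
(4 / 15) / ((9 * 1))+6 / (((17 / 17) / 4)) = 3244 / 135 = 24.03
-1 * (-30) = 30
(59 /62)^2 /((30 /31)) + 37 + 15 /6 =150421 /3720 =40.44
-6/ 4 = -3/ 2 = -1.50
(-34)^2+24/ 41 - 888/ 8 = 42869/ 41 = 1045.59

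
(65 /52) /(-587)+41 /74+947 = 82319521 /86876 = 947.55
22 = 22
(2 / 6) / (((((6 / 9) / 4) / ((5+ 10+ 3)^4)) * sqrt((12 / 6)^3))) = 52488 * sqrt(2) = 74229.24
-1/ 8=-0.12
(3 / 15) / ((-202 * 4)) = -1 / 4040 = -0.00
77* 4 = 308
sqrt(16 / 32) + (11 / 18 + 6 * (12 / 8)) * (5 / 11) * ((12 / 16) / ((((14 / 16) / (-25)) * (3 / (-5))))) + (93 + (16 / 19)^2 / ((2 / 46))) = sqrt(2) / 2 + 66379598 / 250173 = 266.04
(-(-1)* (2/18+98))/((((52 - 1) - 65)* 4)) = -883/504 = -1.75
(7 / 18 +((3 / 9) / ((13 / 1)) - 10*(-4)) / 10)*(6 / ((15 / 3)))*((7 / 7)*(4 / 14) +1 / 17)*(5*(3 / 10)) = 15047 / 5525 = 2.72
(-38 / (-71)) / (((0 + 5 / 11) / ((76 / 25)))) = 31768 / 8875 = 3.58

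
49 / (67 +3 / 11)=0.73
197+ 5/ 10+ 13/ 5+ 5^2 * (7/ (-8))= 7129/ 40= 178.22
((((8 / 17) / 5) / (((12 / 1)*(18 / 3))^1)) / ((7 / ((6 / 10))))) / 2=1 / 17850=0.00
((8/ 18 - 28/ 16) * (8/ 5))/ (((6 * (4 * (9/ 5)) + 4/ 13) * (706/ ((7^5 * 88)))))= -32274242/ 320877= -100.58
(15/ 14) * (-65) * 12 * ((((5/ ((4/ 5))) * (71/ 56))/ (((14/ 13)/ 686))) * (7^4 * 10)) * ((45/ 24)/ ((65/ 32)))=-186985378125/ 2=-93492689062.50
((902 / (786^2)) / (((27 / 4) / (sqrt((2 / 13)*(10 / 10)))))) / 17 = 902*sqrt(26) / 921597183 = 0.00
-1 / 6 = -0.17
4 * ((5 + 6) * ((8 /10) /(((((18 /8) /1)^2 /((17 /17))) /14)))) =39424 /405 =97.34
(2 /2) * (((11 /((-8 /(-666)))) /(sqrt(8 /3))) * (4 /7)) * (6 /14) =10989 * sqrt(6) /196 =137.33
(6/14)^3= 27/343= 0.08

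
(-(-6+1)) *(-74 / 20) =-37 / 2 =-18.50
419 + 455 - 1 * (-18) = 892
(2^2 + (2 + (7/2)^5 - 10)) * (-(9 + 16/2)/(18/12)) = -283543/48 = -5907.15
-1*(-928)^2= -861184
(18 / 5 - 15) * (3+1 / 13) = -456 / 13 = -35.08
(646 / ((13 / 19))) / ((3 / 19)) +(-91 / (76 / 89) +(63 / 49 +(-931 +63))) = 5006.36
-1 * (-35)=35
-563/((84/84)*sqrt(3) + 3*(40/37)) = -833240/3431 + 770747*sqrt(3)/10293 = -113.16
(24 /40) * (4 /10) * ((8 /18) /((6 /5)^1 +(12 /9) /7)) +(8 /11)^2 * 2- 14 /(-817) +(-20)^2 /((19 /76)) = 57774044546 /36082805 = 1601.15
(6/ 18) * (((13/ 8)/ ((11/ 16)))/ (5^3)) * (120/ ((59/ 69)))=14352/ 16225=0.88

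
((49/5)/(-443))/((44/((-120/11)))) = 294/53603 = 0.01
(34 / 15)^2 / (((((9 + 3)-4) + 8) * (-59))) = -289 / 53100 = -0.01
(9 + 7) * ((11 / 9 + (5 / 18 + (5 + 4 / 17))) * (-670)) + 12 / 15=-6137132 / 85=-72201.55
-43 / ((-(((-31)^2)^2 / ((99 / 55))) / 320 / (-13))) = -321984 / 923521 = -0.35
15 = 15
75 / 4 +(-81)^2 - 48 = 26127 / 4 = 6531.75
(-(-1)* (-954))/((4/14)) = -3339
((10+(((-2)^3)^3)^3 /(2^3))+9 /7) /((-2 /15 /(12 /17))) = 10569638970 /119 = 88820495.55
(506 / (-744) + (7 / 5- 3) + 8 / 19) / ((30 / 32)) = -262796 / 132525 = -1.98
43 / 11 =3.91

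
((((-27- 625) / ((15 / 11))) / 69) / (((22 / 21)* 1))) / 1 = -6.61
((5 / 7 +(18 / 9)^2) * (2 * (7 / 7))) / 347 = 66 / 2429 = 0.03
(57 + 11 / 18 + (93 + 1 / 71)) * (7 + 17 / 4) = 962495 / 568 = 1694.53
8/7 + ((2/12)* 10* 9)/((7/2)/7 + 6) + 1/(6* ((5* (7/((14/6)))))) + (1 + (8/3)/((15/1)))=37997/8190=4.64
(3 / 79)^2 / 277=9 / 1728757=0.00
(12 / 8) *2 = 3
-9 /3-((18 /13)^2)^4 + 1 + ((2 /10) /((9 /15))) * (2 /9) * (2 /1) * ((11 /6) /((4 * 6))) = -12288209163565 /792890260812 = -15.50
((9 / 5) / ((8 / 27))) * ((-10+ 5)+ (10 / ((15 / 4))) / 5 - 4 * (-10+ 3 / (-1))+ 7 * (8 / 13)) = 818829 / 2600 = 314.93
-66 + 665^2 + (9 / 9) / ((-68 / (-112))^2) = 127784735 / 289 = 442161.71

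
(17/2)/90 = 17/180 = 0.09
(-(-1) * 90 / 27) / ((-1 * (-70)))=1 / 21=0.05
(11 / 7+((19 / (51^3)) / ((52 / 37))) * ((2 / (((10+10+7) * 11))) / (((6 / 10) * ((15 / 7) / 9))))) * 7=11267675689 / 1024331022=11.00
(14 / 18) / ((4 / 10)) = 35 / 18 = 1.94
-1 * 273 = -273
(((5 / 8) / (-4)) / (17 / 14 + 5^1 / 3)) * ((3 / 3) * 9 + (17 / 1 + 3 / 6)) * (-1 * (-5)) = -7.19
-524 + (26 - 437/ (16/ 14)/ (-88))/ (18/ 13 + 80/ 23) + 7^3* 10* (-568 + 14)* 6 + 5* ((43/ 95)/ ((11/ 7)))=-20159176330647/ 1768064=-11401836.32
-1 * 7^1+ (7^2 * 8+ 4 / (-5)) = 1921 / 5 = 384.20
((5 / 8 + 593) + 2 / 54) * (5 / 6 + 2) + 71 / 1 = 2271943 / 1296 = 1753.04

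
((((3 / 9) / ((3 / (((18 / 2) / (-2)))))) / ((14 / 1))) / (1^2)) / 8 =-1 / 224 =-0.00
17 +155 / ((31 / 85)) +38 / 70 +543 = 34494 / 35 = 985.54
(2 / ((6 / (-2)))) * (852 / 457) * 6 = -7.46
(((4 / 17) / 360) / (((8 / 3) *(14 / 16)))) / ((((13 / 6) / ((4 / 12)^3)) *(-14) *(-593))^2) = 1 / 842064592553730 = 0.00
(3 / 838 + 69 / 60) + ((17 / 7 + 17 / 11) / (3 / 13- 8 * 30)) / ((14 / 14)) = 762277121 / 670425140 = 1.14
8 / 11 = 0.73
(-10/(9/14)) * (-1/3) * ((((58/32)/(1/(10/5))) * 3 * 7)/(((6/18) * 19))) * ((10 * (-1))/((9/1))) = -35525/513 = -69.25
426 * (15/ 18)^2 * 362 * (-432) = -46263600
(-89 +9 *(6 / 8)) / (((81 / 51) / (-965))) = 5397245 / 108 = 49974.49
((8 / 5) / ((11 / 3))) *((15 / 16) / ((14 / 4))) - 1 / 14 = 1 / 22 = 0.05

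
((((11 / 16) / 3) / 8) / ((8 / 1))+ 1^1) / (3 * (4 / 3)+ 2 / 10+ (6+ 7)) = 15415 / 264192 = 0.06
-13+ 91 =78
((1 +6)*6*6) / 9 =28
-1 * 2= -2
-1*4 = -4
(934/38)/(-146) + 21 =20.83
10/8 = 5/4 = 1.25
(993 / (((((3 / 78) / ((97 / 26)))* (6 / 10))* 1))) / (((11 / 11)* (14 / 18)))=1444815 / 7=206402.14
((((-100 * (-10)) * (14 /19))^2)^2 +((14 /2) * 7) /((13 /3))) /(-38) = -499408000019157187 /64378574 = -7757363498.28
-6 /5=-1.20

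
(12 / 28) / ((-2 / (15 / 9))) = -5 / 14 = -0.36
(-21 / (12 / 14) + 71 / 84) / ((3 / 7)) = -1987 / 36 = -55.19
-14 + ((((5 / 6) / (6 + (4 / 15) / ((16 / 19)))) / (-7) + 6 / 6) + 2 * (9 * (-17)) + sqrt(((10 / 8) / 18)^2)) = -60924439 / 191016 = -318.95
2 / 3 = 0.67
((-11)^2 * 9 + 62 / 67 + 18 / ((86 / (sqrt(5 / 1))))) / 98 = 9 * sqrt(5) / 4214 + 73025 / 6566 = 11.13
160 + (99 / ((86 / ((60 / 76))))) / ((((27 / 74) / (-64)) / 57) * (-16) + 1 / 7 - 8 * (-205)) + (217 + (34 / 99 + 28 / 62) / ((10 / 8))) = 377.64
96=96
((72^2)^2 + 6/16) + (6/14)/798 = 200156482285/7448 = 26873856.38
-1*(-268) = 268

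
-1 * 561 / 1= -561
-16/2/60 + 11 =163/15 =10.87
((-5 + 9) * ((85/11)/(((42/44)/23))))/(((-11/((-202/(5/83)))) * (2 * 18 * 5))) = 13111012/10395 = 1261.28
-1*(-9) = 9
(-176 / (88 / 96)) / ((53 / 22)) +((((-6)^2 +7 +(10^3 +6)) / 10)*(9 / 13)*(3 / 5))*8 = 4631676 / 17225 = 268.89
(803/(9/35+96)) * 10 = 281050/3369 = 83.42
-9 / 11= -0.82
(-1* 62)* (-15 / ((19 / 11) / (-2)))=-20460 / 19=-1076.84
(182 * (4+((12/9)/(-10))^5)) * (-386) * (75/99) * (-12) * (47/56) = 716374677928/334125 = 2144031.96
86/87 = 0.99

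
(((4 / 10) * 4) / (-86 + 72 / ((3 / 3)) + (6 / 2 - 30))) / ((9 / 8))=-0.03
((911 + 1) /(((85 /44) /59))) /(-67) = -2367552 /5695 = -415.72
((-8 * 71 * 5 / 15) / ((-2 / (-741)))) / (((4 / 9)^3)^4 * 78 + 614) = -3301977854178198 / 28902174003697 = -114.25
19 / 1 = 19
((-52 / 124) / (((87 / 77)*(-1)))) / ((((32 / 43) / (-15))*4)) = -215215 / 115072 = -1.87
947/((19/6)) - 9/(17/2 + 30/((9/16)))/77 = 162316668/542773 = 299.05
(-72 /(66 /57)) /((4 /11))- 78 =-249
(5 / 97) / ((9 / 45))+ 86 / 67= 10017 / 6499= 1.54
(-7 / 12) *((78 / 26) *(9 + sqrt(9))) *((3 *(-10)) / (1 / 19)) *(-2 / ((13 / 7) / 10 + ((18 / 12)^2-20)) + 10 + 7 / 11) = 128680.27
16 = 16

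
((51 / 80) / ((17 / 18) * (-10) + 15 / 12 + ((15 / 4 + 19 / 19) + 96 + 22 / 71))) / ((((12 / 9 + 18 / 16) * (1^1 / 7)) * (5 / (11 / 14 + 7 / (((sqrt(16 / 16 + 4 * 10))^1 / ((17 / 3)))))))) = 1075437 / 350111900 + 27146637 * sqrt(41) / 7177293950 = 0.03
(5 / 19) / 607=5 / 11533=0.00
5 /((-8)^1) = -5 /8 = -0.62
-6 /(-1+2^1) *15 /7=-90 /7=-12.86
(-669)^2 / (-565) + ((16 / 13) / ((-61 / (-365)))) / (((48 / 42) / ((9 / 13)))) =-4587921999 / 5824585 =-787.68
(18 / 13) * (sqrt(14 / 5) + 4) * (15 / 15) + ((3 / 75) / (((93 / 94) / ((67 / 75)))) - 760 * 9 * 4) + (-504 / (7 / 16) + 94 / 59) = -3812396598184 / 133745625 + 18 * sqrt(70) / 65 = -28502.52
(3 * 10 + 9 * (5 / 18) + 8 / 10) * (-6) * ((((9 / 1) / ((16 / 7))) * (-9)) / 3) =188811 / 80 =2360.14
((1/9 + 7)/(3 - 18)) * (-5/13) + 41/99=2303/3861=0.60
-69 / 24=-23 / 8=-2.88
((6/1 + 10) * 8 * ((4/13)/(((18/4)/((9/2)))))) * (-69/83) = -35328/1079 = -32.74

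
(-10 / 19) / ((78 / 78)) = -10 / 19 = -0.53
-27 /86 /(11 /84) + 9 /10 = -7083 /4730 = -1.50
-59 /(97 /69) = -4071 /97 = -41.97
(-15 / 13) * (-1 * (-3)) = -3.46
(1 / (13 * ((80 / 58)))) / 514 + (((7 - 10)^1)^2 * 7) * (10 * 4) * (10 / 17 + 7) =86887382893 / 4543760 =19122.35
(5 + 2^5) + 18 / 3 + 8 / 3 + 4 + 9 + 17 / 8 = 1459 / 24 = 60.79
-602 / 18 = -301 / 9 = -33.44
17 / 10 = 1.70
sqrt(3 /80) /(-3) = -sqrt(15) /60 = -0.06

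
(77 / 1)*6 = 462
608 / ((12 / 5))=760 / 3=253.33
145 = 145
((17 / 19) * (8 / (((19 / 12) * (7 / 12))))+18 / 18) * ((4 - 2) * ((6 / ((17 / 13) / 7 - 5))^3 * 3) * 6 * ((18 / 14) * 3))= -2353.57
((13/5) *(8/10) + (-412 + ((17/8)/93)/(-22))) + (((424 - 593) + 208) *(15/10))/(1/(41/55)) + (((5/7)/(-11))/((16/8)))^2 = -80793091111/220558800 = -366.31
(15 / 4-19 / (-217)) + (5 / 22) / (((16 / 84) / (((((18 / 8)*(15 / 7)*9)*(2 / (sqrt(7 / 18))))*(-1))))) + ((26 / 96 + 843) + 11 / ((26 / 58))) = 118027957 / 135408-54675*sqrt(14) / 1232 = 705.60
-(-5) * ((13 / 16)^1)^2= 845 / 256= 3.30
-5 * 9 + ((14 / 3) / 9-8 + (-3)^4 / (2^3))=-9149 / 216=-42.36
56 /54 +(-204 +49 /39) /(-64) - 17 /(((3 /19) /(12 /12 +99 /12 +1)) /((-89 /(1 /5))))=11032043179 /22464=491098.79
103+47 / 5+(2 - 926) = -4058 / 5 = -811.60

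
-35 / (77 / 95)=-475 / 11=-43.18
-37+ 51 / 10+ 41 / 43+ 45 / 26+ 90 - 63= -6193 / 2795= -2.22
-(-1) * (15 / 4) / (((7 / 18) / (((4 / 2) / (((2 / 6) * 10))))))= 81 / 14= 5.79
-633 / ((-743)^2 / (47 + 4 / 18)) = -0.05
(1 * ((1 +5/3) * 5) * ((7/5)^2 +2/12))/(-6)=-638/135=-4.73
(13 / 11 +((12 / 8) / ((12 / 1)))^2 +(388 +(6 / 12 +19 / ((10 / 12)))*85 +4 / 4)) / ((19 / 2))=1668971 / 6688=249.55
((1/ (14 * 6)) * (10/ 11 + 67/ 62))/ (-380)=-1357/ 21769440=-0.00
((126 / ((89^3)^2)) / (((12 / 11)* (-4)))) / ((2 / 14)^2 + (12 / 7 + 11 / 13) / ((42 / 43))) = -441441 / 20072080379332868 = -0.00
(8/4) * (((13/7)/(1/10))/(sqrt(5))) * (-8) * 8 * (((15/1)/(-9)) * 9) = 49920 * sqrt(5)/7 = 15946.36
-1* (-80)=80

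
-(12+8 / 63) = -764 / 63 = -12.13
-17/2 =-8.50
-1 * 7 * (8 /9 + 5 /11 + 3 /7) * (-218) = 267704 /99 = 2704.08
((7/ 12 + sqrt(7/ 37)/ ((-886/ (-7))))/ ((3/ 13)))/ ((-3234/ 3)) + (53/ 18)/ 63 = 2215/ 49896 -13*sqrt(259)/ 15145284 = 0.04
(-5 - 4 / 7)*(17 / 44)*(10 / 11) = -3315 / 1694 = -1.96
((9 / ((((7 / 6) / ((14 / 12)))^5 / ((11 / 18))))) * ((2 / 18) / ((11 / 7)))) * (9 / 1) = 7 / 2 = 3.50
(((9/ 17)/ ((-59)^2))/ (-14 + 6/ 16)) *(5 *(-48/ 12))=1440/ 6450293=0.00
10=10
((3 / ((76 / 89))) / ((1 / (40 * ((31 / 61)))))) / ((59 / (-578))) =-47841060 / 68381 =-699.63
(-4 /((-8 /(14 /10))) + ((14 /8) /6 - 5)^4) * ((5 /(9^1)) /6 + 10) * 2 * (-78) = -1156835995757 /1492992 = -774844.07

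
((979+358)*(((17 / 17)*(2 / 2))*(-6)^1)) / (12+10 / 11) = -44121 / 71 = -621.42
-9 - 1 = -10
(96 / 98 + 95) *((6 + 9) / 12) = 23515 / 196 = 119.97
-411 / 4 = -102.75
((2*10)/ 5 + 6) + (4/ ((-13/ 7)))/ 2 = 116/ 13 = 8.92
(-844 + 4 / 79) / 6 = -11112 / 79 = -140.66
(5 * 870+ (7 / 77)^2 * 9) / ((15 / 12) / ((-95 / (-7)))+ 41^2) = 40003284 / 15459323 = 2.59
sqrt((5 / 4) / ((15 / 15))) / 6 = sqrt(5) / 12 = 0.19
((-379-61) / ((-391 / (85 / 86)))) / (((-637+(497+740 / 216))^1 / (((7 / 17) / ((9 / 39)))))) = -72072 / 4959835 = -0.01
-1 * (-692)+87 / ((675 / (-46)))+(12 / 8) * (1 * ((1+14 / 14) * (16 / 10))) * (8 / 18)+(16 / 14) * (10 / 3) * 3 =1101922 / 1575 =699.63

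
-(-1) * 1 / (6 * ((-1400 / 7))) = -1 / 1200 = -0.00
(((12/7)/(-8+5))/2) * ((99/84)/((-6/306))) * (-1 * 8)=-6732/49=-137.39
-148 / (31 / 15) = -2220 / 31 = -71.61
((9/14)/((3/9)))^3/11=19683/30184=0.65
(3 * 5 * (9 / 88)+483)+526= 88927 / 88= 1010.53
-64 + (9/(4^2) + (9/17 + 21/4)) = -15683/272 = -57.66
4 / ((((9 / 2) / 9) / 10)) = 80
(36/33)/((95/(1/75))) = 4/26125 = 0.00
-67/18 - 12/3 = -139/18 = -7.72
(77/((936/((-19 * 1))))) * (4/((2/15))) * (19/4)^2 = -2640715/2496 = -1057.98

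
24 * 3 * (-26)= -1872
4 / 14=0.29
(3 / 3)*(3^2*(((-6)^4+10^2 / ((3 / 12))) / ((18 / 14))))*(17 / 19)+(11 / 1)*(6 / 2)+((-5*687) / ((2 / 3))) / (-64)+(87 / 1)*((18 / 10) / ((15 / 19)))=664798363 / 60800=10934.18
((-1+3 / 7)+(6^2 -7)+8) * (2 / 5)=102 / 7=14.57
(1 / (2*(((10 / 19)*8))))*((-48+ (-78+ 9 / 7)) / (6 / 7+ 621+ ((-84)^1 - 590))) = 0.28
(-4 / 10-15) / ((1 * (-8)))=77 / 40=1.92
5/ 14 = 0.36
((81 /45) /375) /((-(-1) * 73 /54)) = 162 /45625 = 0.00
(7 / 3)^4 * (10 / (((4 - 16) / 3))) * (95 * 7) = -7983325 / 162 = -49279.78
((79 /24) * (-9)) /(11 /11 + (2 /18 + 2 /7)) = -14931 /704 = -21.21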